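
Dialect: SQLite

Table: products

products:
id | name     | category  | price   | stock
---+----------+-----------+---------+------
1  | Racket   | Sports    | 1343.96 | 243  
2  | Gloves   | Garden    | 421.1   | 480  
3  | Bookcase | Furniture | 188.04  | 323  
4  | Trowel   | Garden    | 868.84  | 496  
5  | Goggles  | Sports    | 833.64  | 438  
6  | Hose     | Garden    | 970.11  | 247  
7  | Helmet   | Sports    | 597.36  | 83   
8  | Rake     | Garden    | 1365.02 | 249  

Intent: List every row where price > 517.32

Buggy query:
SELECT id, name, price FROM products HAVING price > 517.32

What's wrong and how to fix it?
Bug: This is a non-aggregate query (no GROUP BY, no aggregates), so in SQLite the HAVING clause is invalid here; a row-level condition belongs in WHERE

Fix: Replace HAVING with WHERE since the condition applies to individual rows

Corrected query:
SELECT id, name, price FROM products WHERE price > 517.32

Result:
id | name    | price  
---+---------+--------
1  | Racket  | 1343.96
4  | Trowel  | 868.84 
5  | Goggles | 833.64 
6  | Hose    | 970.11 
7  | Helmet  | 597.36 
8  | Rake    | 1365.02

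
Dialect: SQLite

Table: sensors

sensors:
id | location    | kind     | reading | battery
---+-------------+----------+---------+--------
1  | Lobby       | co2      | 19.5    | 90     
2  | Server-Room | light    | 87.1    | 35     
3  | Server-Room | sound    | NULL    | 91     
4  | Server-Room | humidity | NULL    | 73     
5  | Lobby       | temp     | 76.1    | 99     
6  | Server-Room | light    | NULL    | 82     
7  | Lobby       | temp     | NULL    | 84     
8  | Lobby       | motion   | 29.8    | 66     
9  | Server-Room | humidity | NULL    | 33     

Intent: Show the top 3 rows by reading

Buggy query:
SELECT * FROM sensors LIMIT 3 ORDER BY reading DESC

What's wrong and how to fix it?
Bug: LIMIT must come after ORDER BY

Fix: Swap the clauses: ORDER BY first, then LIMIT

Corrected query:
SELECT * FROM sensors ORDER BY reading DESC LIMIT 3

Result:
id | location    | kind   | reading | battery
---+-------------+--------+---------+--------
2  | Server-Room | light  | 87.1    | 35     
5  | Lobby       | temp   | 76.1    | 99     
8  | Lobby       | motion | 29.8    | 66     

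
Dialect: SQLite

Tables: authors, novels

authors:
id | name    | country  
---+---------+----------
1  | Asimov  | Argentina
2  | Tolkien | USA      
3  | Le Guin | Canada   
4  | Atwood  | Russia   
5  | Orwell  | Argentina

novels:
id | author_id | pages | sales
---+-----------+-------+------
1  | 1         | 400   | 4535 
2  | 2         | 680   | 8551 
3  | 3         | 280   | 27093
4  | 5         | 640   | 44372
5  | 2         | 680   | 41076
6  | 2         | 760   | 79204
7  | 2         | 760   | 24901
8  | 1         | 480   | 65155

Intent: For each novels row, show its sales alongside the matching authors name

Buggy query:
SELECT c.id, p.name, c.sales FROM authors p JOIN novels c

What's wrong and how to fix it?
Bug: JOIN with no ON clause produces a cartesian product; every novels row pairs with every authors row

Fix: Specify the join condition linking the foreign key to the parent id

Corrected query:
SELECT c.id, p.name, c.sales FROM authors p JOIN novels c ON c.author_id = p.id

Result:
id | name    | sales
---+---------+------
1  | Asimov  | 4535 
2  | Tolkien | 8551 
3  | Le Guin | 27093
4  | Orwell  | 44372
5  | Tolkien | 41076
6  | Tolkien | 79204
7  | Tolkien | 24901
8  | Asimov  | 65155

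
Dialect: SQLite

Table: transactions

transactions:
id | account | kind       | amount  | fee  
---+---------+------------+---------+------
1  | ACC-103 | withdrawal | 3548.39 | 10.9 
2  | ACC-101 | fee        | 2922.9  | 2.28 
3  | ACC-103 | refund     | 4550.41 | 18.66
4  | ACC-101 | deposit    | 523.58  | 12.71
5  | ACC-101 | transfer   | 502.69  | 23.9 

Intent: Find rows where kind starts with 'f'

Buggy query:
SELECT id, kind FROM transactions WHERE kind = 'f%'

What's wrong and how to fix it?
Bug: '=' compares the literal string including the % character; pattern matching needs LIKE

Fix: Replace '=' with LIKE so 'f%' is treated as a pattern

Corrected query:
SELECT id, kind FROM transactions WHERE kind LIKE 'f%'

Result:
id | kind
---+-----
2  | fee 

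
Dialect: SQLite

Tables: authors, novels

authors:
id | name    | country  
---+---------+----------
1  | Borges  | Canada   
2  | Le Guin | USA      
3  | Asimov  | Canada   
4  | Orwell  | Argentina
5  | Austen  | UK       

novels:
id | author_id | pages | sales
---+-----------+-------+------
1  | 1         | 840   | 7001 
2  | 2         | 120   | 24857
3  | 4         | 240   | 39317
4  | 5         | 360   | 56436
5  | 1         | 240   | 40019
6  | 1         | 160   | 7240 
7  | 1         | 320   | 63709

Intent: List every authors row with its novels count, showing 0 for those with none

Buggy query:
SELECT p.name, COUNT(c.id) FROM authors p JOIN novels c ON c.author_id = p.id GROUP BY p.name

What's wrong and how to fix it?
Bug: An inner join excludes parents with zero children

Fix: Switch to LEFT JOIN to retain unmatched parent rows

Corrected query:
SELECT p.name, COUNT(c.id) FROM authors p LEFT JOIN novels c ON c.author_id = p.id GROUP BY p.name

Result:
name    | COUNT(c.id)
--------+------------
Asimov  | 0          
Austen  | 1          
Borges  | 4          
Le Guin | 1          
Orwell  | 1          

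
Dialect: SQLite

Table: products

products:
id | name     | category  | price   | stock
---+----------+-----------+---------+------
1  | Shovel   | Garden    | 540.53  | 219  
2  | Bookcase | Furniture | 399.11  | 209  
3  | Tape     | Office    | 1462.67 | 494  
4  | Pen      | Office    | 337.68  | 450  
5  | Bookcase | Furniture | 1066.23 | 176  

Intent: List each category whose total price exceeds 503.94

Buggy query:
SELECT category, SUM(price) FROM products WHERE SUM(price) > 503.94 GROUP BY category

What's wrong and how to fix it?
Bug: SUM(price) is an aggregate, but WHERE filters rows before aggregation

Fix: Move the aggregate condition to a HAVING clause

Corrected query:
SELECT category, SUM(price) FROM products GROUP BY category HAVING SUM(price) > 503.94

Result:
category  | SUM(price)
----------+-----------
Furniture | 1465.34   
Garden    | 540.53    
Office    | 1800.35   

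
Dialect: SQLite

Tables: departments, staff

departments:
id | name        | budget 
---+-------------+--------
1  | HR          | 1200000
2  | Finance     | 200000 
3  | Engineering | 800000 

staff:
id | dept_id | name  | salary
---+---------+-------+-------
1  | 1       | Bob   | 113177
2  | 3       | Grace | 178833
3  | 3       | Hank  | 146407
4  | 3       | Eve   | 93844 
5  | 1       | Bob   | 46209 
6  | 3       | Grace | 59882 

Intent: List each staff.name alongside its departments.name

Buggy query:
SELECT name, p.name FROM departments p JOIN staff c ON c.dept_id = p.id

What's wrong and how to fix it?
Bug: Both tables have a 'name' column; the unqualified reference is ambiguous

Fix: Qualify the column with its table alias (c.name)

Corrected query:
SELECT c.name, p.name FROM departments p JOIN staff c ON c.dept_id = p.id

Result:
name  | name       
------+------------
Bob   | HR         
Grace | Engineering
Hank  | Engineering
Eve   | Engineering
Bob   | HR         
Grace | Engineering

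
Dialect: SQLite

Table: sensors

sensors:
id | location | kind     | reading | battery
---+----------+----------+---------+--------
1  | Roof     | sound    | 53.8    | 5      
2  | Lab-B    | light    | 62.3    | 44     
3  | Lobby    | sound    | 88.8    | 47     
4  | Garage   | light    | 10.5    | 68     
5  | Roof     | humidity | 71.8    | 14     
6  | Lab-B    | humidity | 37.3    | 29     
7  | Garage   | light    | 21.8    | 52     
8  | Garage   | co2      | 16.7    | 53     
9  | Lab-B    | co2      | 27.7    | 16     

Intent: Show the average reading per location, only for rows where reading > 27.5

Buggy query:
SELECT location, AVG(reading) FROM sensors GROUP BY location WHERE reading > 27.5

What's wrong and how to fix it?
Bug: Row-level WHERE must come before GROUP BY in the clause order

Fix: Move the WHERE clause before GROUP BY

Corrected query:
SELECT location, AVG(reading) FROM sensors WHERE reading > 27.5 GROUP BY location

Result:
location | AVG(reading)
---------+-------------
Lab-B    | 42.433333   
Lobby    | 88.8        
Roof     | 62.8        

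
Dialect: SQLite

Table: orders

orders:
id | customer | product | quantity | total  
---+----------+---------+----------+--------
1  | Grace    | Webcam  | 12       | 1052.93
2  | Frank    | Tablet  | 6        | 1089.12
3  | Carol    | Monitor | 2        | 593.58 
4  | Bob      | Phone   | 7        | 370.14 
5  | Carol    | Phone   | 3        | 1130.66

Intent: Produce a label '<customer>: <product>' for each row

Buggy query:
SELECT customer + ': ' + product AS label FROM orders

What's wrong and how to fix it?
Bug: SQLite uses || for string concatenation; + coerces text to numbers (yielding 0)

Fix: Use the || operator for string concatenation

Corrected query:
SELECT customer || ': ' || product AS label FROM orders

Result:
label         
--------------
Grace: Webcam 
Frank: Tablet 
Carol: Monitor
Bob: Phone    
Carol: Phone  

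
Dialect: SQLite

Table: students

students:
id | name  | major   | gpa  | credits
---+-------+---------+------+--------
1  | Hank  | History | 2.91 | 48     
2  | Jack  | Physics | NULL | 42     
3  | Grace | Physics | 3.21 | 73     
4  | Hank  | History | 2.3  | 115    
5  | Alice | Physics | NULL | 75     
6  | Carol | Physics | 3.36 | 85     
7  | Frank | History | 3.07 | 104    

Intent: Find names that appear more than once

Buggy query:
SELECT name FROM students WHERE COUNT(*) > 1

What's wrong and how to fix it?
Bug: WHERE can't reference COUNT(*); aggregates are computed after WHERE

Fix: GROUP BY name, then filter groups with HAVING COUNT(*) > 1

Corrected query:
SELECT name FROM students GROUP BY name HAVING COUNT(*) > 1

Result:
name
----
Hank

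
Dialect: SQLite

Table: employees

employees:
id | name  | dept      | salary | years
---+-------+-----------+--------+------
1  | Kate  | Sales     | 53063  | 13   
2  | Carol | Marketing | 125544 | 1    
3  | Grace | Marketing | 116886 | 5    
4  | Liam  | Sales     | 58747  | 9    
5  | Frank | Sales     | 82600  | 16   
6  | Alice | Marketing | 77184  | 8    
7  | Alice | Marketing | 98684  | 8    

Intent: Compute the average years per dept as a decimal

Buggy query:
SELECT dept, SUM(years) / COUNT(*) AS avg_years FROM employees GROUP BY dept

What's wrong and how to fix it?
Bug: SUM(years) and COUNT(*) are both integers; the division truncates the fractional part

Fix: Multiply by 1.0 (or CAST to REAL) to force floating-point division

Corrected query:
SELECT dept, SUM(years) * 1.0 / COUNT(*) AS avg_years FROM employees GROUP BY dept

Result:
dept      | avg_years
----------+----------
Marketing | 5.5      
Sales     | 12.666667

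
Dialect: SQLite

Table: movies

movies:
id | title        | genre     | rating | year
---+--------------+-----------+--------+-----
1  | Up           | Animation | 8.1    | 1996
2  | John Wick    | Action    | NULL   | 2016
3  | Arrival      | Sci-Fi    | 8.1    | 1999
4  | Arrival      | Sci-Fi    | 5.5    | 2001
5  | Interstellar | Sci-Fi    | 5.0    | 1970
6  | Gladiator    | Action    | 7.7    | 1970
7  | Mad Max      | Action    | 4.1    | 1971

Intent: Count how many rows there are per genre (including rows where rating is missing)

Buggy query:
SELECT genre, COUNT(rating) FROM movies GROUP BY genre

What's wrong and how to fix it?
Bug: COUNT(column) counts non-NULL values only; rows with NULL rating aren't counted

Fix: Replace COUNT(rating) with COUNT(*)

Corrected query:
SELECT genre, COUNT(*) FROM movies GROUP BY genre

Result:
genre     | COUNT(*)
----------+---------
Action    | 3       
Animation | 1       
Sci-Fi    | 3       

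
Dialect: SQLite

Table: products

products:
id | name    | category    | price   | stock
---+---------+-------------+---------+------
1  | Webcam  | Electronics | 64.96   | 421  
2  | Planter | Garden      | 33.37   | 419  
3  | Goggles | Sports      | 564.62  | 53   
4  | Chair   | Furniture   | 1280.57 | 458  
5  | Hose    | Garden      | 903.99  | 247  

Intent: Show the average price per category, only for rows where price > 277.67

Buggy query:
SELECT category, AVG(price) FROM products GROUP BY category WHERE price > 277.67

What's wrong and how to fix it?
Bug: WHERE cannot follow GROUP BY

Fix: Place WHERE between FROM and GROUP BY

Corrected query:
SELECT category, AVG(price) FROM products WHERE price > 277.67 GROUP BY category

Result:
category  | AVG(price)
----------+-----------
Furniture | 1280.57   
Garden    | 903.99    
Sports    | 564.62    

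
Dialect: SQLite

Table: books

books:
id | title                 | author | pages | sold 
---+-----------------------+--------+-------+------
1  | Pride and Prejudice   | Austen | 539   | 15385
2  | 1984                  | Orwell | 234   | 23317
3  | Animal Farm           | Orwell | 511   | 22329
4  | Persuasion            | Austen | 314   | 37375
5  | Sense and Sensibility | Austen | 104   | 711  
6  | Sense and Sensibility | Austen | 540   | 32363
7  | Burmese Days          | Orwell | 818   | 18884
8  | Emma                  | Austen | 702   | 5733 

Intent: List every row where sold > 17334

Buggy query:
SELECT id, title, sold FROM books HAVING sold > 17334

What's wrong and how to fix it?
Bug: HAVING filters the output of aggregation, but this query has no GROUP BY and no aggregate functions, so SQLite rejects it (HAVING clause on a non-aggregate query); the condition here is per row

Fix: Replace HAVING with WHERE since the condition applies to individual rows

Corrected query:
SELECT id, title, sold FROM books WHERE sold > 17334

Result:
id | title                 | sold 
---+-----------------------+------
2  | 1984                  | 23317
3  | Animal Farm           | 22329
4  | Persuasion            | 37375
6  | Sense and Sensibility | 32363
7  | Burmese Days          | 18884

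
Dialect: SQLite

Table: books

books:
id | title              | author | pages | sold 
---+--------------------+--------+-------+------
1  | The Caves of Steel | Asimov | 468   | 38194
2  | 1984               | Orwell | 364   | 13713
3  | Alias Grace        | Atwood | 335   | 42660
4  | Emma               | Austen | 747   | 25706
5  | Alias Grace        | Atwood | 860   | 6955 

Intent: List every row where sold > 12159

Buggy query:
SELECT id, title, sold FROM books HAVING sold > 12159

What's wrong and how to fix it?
Bug: HAVING filters the output of aggregation, but this query has no GROUP BY and no aggregate functions, so SQLite rejects it (HAVING clause on a non-aggregate query); the condition here is per row

Fix: Use WHERE for row-level filtering

Corrected query:
SELECT id, title, sold FROM books WHERE sold > 12159

Result:
id | title              | sold 
---+--------------------+------
1  | The Caves of Steel | 38194
2  | 1984               | 13713
3  | Alias Grace        | 42660
4  | Emma               | 25706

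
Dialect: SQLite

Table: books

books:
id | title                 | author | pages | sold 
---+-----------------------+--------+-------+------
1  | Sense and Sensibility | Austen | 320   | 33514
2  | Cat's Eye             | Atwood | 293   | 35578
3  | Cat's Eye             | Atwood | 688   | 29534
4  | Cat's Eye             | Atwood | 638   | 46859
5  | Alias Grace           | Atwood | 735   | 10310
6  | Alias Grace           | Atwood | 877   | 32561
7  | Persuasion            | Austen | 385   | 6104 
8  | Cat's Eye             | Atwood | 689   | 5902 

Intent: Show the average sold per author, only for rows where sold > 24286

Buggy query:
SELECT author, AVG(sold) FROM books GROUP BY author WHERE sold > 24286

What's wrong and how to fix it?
Bug: Row-level WHERE must come before GROUP BY in the clause order

Fix: Move the WHERE clause before GROUP BY

Corrected query:
SELECT author, AVG(sold) FROM books WHERE sold > 24286 GROUP BY author

Result:
author | AVG(sold)
-------+----------
Atwood | 36133    
Austen | 33514    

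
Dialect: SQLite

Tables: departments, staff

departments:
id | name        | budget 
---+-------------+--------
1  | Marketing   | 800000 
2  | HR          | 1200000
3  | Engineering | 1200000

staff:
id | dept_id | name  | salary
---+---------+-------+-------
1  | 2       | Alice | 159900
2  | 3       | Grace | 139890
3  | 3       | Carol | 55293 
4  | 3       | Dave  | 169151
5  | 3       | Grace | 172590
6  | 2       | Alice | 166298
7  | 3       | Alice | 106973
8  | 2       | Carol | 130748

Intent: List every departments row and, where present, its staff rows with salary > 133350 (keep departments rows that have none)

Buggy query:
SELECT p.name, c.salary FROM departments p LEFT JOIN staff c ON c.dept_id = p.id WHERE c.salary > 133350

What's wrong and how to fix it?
Bug: Filtering c.salary in WHERE discards the NULL rows produced by LEFT JOIN, turning it into an inner join

Fix: Move the right-table condition into the ON clause so unmatched parents are kept

Corrected query:
SELECT p.name, c.salary FROM departments p LEFT JOIN staff c ON c.dept_id = p.id AND c.salary > 133350

Result:
name        | salary
------------+-------
Marketing   | NULL  
HR          | 159900
HR          | 166298
Engineering | 139890
Engineering | 169151
Engineering | 172590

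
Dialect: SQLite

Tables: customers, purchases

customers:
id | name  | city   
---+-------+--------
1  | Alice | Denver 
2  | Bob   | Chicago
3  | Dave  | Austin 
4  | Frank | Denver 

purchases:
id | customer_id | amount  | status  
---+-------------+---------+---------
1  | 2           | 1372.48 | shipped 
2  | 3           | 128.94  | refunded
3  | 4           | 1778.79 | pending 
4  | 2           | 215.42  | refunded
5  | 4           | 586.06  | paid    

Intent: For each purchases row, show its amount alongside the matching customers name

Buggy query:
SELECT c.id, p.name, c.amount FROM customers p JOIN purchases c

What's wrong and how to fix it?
Bug: JOIN with no ON clause produces a cartesian product; every purchases row pairs with every customers row

Fix: Add ON c.customer_id = p.id to the JOIN

Corrected query:
SELECT c.id, p.name, c.amount FROM customers p JOIN purchases c ON c.customer_id = p.id

Result:
id | name  | amount 
---+-------+--------
1  | Bob   | 1372.48
2  | Dave  | 128.94 
3  | Frank | 1778.79
4  | Bob   | 215.42 
5  | Frank | 586.06 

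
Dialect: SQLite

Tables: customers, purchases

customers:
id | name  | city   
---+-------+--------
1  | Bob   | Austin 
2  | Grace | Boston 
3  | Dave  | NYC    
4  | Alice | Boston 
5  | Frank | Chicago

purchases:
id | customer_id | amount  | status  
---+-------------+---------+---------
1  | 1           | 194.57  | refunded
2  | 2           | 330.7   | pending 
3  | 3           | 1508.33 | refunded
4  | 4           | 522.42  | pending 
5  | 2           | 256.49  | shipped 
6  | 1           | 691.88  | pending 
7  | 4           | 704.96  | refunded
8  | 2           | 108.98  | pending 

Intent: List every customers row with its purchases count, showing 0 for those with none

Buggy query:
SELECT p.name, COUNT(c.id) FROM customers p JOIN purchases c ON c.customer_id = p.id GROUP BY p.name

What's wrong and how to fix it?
Bug: INNER JOIN drops customers rows that have no matching purchases rows

Fix: Switch to LEFT JOIN to retain unmatched parent rows

Corrected query:
SELECT p.name, COUNT(c.id) FROM customers p LEFT JOIN purchases c ON c.customer_id = p.id GROUP BY p.name

Result:
name  | COUNT(c.id)
------+------------
Alice | 2          
Bob   | 2          
Dave  | 1          
Frank | 0          
Grace | 3          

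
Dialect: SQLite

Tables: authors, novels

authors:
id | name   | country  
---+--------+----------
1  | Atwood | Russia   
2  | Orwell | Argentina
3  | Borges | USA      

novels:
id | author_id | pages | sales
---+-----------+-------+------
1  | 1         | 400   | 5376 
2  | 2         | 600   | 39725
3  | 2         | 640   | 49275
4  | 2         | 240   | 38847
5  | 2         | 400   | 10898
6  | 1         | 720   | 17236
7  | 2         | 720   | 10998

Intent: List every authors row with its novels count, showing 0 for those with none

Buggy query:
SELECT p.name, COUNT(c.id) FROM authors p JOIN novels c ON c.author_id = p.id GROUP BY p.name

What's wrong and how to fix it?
Bug: INNER JOIN drops authors rows that have no matching novels rows

Fix: Use LEFT JOIN so parents without children still appear (COUNT(c.id) gives 0)

Corrected query:
SELECT p.name, COUNT(c.id) FROM authors p LEFT JOIN novels c ON c.author_id = p.id GROUP BY p.name

Result:
name   | COUNT(c.id)
-------+------------
Atwood | 2          
Borges | 0          
Orwell | 5          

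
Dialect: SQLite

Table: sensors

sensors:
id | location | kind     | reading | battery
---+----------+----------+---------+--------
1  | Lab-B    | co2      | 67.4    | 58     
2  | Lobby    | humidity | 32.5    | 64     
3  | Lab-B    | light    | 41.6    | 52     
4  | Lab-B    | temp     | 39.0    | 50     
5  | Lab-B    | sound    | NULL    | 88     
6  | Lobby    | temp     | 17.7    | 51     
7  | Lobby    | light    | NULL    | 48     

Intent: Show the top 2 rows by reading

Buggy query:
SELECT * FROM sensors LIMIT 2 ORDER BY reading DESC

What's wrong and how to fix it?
Bug: ORDER BY cannot follow LIMIT; LIMIT is the final clause

Fix: Sort with ORDER BY, then apply LIMIT

Corrected query:
SELECT * FROM sensors ORDER BY reading DESC LIMIT 2

Result:
id | location | kind  | reading | battery
---+----------+-------+---------+--------
1  | Lab-B    | co2   | 67.4    | 58     
3  | Lab-B    | light | 41.6    | 52     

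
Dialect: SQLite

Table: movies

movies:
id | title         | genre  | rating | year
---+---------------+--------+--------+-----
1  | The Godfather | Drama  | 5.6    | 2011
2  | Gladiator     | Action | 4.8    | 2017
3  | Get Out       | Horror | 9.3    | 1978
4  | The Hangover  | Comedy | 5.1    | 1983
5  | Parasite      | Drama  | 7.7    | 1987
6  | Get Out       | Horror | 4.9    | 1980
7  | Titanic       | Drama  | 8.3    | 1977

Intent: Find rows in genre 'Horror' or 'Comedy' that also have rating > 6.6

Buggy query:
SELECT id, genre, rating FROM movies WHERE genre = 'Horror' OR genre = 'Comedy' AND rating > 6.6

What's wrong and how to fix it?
Bug: Without parentheses, AND is evaluated before OR, so the rating filter only applies to the 'Comedy' branch

Fix: Add parentheses around the OR so the AND applies to both alternatives

Corrected query:
SELECT id, genre, rating FROM movies WHERE (genre = 'Horror' OR genre = 'Comedy') AND rating > 6.6

Result:
id | genre  | rating
---+--------+-------
3  | Horror | 9.3   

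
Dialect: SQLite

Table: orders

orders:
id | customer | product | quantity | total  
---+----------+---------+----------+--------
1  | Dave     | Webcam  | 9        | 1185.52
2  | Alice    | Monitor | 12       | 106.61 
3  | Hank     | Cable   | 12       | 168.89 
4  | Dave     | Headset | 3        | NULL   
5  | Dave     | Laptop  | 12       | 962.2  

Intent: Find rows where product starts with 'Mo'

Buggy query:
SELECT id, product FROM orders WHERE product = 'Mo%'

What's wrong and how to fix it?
Bug: Wildcards only work with LIKE; '=' treats '%' as a literal character

Fix: Replace '=' with LIKE so 'Mo%' is treated as a pattern

Corrected query:
SELECT id, product FROM orders WHERE product LIKE 'Mo%'

Result:
id | product
---+--------
2  | Monitor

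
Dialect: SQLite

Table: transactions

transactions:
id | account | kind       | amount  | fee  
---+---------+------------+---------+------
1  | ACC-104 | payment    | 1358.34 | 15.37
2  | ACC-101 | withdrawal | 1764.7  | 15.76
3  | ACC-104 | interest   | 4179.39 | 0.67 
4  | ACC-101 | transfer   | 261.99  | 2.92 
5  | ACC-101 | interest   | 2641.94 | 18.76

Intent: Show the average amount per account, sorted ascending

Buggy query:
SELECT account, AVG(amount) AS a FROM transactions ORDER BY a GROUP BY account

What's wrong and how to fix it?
Bug: ORDER BY appears before GROUP BY; SQL clause order requires GROUP BY first

Fix: Reorder: SELECT … FROM … GROUP BY … ORDER BY …

Corrected query:
SELECT account, AVG(amount) AS a FROM transactions GROUP BY account ORDER BY a

Result:
account | a       
--------+---------
ACC-101 | 1556.21 
ACC-104 | 2768.865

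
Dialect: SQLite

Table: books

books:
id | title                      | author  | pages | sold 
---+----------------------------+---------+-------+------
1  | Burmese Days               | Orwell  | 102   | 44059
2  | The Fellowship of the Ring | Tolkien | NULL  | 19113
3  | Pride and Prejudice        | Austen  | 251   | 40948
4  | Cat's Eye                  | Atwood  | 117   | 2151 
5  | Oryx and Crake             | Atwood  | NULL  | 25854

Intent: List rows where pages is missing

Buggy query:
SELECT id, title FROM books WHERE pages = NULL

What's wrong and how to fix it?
Bug: '= NULL' is always unknown in SQL three-valued logic, so no rows match

Fix: Replace '= NULL' with 'IS NULL'

Corrected query:
SELECT id, title FROM books WHERE pages IS NULL

Result:
id | title                     
---+---------------------------
2  | The Fellowship of the Ring
5  | Oryx and Crake            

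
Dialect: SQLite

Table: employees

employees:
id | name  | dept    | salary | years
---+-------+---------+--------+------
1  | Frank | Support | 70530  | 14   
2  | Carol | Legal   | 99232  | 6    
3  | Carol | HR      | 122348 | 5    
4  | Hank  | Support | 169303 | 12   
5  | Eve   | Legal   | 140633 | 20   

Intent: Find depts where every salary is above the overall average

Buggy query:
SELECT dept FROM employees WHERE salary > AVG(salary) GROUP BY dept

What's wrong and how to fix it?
Bug: WHERE evaluates per row before aggregation, so AVG() is unavailable

Fix: Compute the overall average in a scalar subquery and compare each group's MIN against it in HAVING

Corrected query:
SELECT dept FROM employees GROUP BY dept HAVING MIN(salary) > (SELECT AVG(salary) FROM employees)

Result:
dept
----
HR  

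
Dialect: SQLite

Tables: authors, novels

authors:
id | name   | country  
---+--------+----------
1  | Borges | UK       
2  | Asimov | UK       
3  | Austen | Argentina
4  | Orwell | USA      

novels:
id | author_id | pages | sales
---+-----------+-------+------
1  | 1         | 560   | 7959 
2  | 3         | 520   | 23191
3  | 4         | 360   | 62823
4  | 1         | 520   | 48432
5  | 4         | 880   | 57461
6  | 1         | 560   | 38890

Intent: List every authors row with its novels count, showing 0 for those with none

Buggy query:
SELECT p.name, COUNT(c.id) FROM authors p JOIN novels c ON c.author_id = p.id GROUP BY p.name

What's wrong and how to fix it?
Bug: An inner join excludes parents with zero children

Fix: Use LEFT JOIN so parents without children still appear (COUNT(c.id) gives 0)

Corrected query:
SELECT p.name, COUNT(c.id) FROM authors p LEFT JOIN novels c ON c.author_id = p.id GROUP BY p.name

Result:
name   | COUNT(c.id)
-------+------------
Asimov | 0          
Austen | 1          
Borges | 3          
Orwell | 2          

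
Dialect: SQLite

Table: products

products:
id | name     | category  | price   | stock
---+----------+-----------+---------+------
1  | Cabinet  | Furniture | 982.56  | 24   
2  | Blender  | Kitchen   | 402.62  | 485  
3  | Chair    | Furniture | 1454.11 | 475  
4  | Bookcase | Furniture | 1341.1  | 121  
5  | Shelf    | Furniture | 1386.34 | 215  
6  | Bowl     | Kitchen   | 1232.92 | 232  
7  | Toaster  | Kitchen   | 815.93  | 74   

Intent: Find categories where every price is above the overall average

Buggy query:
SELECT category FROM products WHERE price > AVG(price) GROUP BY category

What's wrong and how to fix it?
Bug: AVG() is an aggregate; it can't sit directly in WHERE

Fix: Use a subquery for AVG and a HAVING MIN(...) filter so the condition holds for every row in the group

Corrected query:
SELECT category FROM products GROUP BY category HAVING MIN(price) > (SELECT AVG(price) FROM products)

Result:
(no rows)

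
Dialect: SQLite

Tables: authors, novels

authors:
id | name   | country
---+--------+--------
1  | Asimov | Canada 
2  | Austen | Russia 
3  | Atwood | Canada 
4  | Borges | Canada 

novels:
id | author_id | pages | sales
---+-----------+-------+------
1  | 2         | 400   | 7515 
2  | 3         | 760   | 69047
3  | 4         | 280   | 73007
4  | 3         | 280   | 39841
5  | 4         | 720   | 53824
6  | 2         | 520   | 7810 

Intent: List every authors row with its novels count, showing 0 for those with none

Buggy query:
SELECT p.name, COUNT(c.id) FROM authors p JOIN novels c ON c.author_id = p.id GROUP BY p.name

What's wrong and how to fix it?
Bug: An inner join excludes parents with zero children

Fix: Use LEFT JOIN so parents without children still appear (COUNT(c.id) gives 0)

Corrected query:
SELECT p.name, COUNT(c.id) FROM authors p LEFT JOIN novels c ON c.author_id = p.id GROUP BY p.name

Result:
name   | COUNT(c.id)
-------+------------
Asimov | 0          
Atwood | 2          
Austen | 2          
Borges | 2          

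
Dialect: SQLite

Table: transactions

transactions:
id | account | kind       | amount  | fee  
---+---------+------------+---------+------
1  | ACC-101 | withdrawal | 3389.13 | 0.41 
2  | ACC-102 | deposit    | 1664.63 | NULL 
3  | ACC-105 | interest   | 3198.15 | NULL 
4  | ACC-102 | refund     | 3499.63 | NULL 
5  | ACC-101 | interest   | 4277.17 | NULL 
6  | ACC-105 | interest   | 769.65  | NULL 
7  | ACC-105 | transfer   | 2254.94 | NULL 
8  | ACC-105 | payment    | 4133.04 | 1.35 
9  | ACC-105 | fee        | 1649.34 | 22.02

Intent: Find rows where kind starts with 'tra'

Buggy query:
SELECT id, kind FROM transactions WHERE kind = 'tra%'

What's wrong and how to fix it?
Bug: '=' compares the literal string including the % character; pattern matching needs LIKE

Fix: Replace '=' with LIKE so 'tra%' is treated as a pattern

Corrected query:
SELECT id, kind FROM transactions WHERE kind LIKE 'tra%'

Result:
id | kind    
---+---------
7  | transfer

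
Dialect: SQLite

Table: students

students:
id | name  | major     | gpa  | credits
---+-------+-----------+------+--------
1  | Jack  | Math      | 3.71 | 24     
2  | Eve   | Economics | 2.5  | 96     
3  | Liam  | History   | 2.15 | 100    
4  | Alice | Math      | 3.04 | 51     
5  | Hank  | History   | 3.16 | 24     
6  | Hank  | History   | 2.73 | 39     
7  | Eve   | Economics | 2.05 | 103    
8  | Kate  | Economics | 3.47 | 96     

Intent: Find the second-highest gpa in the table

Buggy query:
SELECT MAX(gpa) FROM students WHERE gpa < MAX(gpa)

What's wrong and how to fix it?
Bug: MAX(gpa) on the right of the comparison is an aggregate-in-WHERE error

Fix: Put the inner MAX in a scalar subquery

Corrected query:
SELECT MAX(gpa) FROM students WHERE gpa < (SELECT MAX(gpa) FROM students)

Result:
MAX(gpa)
--------
3.47    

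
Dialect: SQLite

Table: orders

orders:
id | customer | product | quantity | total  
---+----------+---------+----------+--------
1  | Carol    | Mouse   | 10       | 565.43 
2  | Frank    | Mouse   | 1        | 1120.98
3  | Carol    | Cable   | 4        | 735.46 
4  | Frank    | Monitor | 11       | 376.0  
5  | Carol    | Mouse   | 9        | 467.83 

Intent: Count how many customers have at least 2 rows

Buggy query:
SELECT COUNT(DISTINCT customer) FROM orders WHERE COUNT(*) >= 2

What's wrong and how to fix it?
Bug: WHERE filters individual rows, not groups, so a group-level COUNT is invalid there

Fix: Group first with HAVING COUNT(*) >= 2, then COUNT the resulting groups

Corrected query:
SELECT COUNT(*) FROM (SELECT customer FROM orders GROUP BY customer HAVING COUNT(*) >= 2)

Result:
COUNT(*)
--------
2       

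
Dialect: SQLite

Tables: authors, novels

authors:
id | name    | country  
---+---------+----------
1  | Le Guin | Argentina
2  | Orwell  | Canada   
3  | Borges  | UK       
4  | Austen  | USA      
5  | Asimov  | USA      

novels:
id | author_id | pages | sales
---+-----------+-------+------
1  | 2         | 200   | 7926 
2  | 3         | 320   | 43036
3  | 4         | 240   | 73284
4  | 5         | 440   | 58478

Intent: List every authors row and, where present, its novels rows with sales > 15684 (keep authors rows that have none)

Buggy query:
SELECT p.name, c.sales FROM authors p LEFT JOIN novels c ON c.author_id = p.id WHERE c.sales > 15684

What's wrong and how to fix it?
Bug: A WHERE condition on the right-hand table after LEFT JOIN drops unmatched parents

Fix: Move the right-table condition into the ON clause so unmatched parents are kept

Corrected query:
SELECT p.name, c.sales FROM authors p LEFT JOIN novels c ON c.author_id = p.id AND c.sales > 15684

Result:
name    | sales
--------+------
Le Guin | NULL 
Orwell  | NULL 
Borges  | 43036
Austen  | 73284
Asimov  | 58478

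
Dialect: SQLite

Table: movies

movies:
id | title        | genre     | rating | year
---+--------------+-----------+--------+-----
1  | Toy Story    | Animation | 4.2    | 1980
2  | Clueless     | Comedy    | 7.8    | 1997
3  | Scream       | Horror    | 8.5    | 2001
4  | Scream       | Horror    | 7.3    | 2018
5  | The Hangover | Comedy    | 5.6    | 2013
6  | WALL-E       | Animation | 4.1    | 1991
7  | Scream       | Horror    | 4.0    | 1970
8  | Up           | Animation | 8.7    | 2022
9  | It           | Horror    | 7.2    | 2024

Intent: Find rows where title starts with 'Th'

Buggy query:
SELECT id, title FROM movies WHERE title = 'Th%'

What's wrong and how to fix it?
Bug: '=' compares the literal string including the % character; pattern matching needs LIKE

Fix: Replace '=' with LIKE so 'Th%' is treated as a pattern

Corrected query:
SELECT id, title FROM movies WHERE title LIKE 'Th%'

Result:
id | title       
---+-------------
5  | The Hangover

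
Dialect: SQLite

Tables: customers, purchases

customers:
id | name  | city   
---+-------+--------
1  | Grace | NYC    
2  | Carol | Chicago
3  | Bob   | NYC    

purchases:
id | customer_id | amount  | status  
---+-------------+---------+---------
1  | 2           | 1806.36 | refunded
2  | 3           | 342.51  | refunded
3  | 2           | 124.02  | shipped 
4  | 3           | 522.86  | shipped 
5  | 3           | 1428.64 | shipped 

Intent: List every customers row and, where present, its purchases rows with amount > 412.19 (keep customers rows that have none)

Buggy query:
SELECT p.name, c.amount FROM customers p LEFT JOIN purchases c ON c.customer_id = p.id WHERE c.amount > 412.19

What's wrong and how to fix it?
Bug: A WHERE condition on the right-hand table after LEFT JOIN drops unmatched parents

Fix: Move the right-table condition into the ON clause so unmatched parents are kept

Corrected query:
SELECT p.name, c.amount FROM customers p LEFT JOIN purchases c ON c.customer_id = p.id AND c.amount > 412.19

Result:
name  | amount 
------+--------
Grace | NULL   
Carol | 1806.36
Bob   | 522.86 
Bob   | 1428.64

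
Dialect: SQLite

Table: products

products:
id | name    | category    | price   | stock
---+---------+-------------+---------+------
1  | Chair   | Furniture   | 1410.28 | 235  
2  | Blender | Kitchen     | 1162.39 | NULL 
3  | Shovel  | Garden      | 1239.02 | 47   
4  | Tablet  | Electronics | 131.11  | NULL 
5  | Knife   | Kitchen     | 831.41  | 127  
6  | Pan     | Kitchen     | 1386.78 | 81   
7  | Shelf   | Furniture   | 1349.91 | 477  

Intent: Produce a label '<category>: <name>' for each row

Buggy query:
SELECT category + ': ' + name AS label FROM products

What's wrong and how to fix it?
Bug: '+' is numeric addition; on text columns SQLite converts them to 0 instead of concatenating

Fix: Use the || operator for string concatenation

Corrected query:
SELECT category || ': ' || name AS label FROM products

Result:
label              
-------------------
Furniture: Chair   
Kitchen: Blender   
Garden: Shovel     
Electronics: Tablet
Kitchen: Knife     
Kitchen: Pan       
Furniture: Shelf   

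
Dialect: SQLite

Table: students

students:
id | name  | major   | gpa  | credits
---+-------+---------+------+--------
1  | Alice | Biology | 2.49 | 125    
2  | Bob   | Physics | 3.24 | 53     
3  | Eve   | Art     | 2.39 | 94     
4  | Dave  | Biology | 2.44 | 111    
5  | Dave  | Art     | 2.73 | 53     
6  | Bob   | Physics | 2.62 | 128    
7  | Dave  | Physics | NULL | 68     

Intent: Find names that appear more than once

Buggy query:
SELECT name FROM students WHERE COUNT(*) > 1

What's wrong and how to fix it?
Bug: WHERE can't reference COUNT(*); aggregates are computed after WHERE

Fix: Group first, then use HAVING for the count condition

Corrected query:
SELECT name FROM students GROUP BY name HAVING COUNT(*) > 1

Result:
name
----
Bob 
Dave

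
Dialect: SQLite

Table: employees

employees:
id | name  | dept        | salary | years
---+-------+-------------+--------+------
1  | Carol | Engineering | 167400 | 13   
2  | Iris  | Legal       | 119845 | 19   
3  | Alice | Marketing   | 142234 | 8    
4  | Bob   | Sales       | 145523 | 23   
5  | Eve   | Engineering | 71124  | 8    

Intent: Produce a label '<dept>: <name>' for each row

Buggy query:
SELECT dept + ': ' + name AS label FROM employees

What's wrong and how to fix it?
Bug: '+' is numeric addition; on text columns SQLite converts them to 0 instead of concatenating

Fix: Replace + with || to concatenate text

Corrected query:
SELECT dept || ': ' || name AS label FROM employees

Result:
label             
------------------
Engineering: Carol
Legal: Iris       
Marketing: Alice  
Sales: Bob        
Engineering: Eve  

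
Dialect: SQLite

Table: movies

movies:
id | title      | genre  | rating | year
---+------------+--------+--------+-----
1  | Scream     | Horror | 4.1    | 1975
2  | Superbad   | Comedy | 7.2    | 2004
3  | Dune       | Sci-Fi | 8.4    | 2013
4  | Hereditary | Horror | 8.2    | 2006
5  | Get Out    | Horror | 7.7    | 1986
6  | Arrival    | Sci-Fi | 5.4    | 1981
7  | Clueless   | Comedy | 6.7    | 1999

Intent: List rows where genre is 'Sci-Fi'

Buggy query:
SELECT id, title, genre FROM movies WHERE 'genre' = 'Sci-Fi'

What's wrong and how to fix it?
Bug: Single quotes denote string literals in SQL; the column name is being compared as a constant string

Fix: Remove the quotes around the column name (or use double quotes for an identifier)

Corrected query:
SELECT id, title, genre FROM movies WHERE genre = 'Sci-Fi'

Result:
id | title   | genre 
---+---------+-------
3  | Dune    | Sci-Fi
6  | Arrival | Sci-Fi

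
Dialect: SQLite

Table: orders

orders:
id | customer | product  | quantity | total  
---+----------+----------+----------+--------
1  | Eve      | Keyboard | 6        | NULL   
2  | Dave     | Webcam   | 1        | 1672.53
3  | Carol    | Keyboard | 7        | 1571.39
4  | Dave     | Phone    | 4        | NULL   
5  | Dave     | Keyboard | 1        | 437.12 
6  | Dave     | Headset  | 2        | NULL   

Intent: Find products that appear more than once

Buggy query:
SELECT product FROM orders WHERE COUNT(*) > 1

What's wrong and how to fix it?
Bug: WHERE can't reference COUNT(*); aggregates are computed after WHERE

Fix: Group first, then use HAVING for the count condition

Corrected query:
SELECT product FROM orders GROUP BY product HAVING COUNT(*) > 1

Result:
product 
--------
Keyboard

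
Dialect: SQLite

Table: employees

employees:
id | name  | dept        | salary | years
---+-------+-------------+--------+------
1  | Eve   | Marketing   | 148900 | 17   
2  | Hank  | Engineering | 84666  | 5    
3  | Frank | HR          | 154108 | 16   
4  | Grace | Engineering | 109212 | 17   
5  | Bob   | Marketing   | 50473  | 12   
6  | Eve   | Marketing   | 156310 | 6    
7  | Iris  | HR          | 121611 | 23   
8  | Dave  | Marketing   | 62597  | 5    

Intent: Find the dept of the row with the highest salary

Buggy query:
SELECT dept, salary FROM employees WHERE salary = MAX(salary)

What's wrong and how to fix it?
Bug: MAX(salary) is an aggregate and cannot be used directly in WHERE

Fix: Use a subquery: WHERE salary = (SELECT MAX(salary) FROM employees)

Corrected query:
SELECT dept, salary FROM employees WHERE salary = (SELECT MAX(salary) FROM employees)

Result:
dept      | salary
----------+-------
Marketing | 156310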